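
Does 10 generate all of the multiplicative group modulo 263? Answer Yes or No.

Yes

φ(263) = 263 − 1 = 262 = 2 · 131.
An element g generates (Z/263Z)^× iff g^(262/q) ≢ 1 (mod 263) for each prime q ∈ {2, 131}.
10^131 ≡ 262 (mod 263)  [q = 2: ≢ 1 ✓]
10^2 ≡ 100 (mod 263)  [q = 131: ≢ 1 ✓]
None equal 1, so ord_263(10) = 262: 10 is a primitive root.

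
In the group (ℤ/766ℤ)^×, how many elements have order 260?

0

φ(766) = φ(2)·φ(383) = 1·382 = 382 = 2 · 191.
In a cyclic group of order 382, there are φ(d) elements of order d for each divisor d of 382, and zero for non-divisors.
260 does not divide 382, so no element of (Z/766Z)^× has order 260.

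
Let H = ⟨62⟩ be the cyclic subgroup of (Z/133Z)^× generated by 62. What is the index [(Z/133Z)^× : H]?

6

The order of 62 must divide φ(133) = φ(7·19) = (7−1)·(19−1) = 6·18 = 108 = 2^2 · 3^3.
Divisors of 108: 1, 2, 3, 4, 6, 9, 12, 18, 27, 36, 54, 108.
Evaluate successive powers at the divisors of 108:
62^1 ≡ 62
62^2 ≡ 120
62^3 ≡ 125
62^4 ≡ 36
62^6 ≡ 64
62^9 ≡ 20
62^12 ≡ 106
62^18 ≡ 1
So ord_133(62) = 18, hence |⟨62⟩| = 18.
[(Z/133Z)^× : ⟨62⟩] = 108/18 = 6.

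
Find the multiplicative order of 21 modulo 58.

By Lagrange's theorem, ord_58(21) divides φ(58) = φ(2)·φ(29) = 1·28 = 28 = 2^2 · 7.
Divisors of 28: 1, 2, 4, 7, 14, 28.
Compute 21^d (mod 58) for the divisors d until we hit 1:
21^1 ≡ 21
21^2 ≡ 35
21^4 ≡ 7
21^7 ≡ 41
21^14 ≡ 57
21^28 ≡ 1
Therefore the multiplicative order of 21 modulo 58 is 28.

28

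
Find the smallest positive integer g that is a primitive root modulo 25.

2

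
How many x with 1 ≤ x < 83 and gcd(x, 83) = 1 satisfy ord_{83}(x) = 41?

φ(83) = 83 − 1 = 82 = 2 · 41.
(Z/83Z)^× is cyclic (|G| = 82); a cyclic group of order m has exactly φ(d) elements of each order d | m, and none otherwise.
41 | 82, and φ(41) = 41 − 1 = 40.

40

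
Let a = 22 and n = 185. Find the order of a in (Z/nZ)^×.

36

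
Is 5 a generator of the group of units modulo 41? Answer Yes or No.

No

φ(41) = 41 − 1 = 40 = 2^3 · 5.
It suffices to check that the order of 5 is not a proper divisor of 40: compute 5^(40/q) for q ∈ {2, 5}.
5^20 ≡ 1 (mod 41)  [q = 2: ≡ 1 ✗]
5^8 ≡ 18 (mod 41)  [q = 5: ≢ 1 ✓]
5^20 ≡ 1 shows ord(5) | 20, strictly less than φ(41); not a primitive root.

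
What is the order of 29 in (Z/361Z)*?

342

By Lagrange's theorem, ord_361(29) divides φ(361) = φ(19^2) = 19·(19−1) = 342 = 2 · 3^2 · 19.
Divisors of 342: 1, 2, 3, 6, 9, 18, 19, 38, 57, 114, 171, 342.
Compute 29^d (mod 361) for the divisors d until we hit 1:
29^1 ≡ 29
29^2 ≡ 119
29^3 ≡ 202
29^6 ≡ 11
29^9 ≡ 56
29^18 ≡ 248
29^19 ≡ 333
29^38 ≡ 62
29^57 ≡ 69
29^114 ≡ 68
29^171 ≡ 360
29^342 ≡ 1
The smallest such exponent is 342, so the order of 29 is 342.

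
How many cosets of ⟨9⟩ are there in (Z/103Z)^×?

ord(9) | φ(103) = 103 − 1 = 102 = 2 · 3 · 17.
Divisors of 102: 1, 2, 3, 6, 17, 34, 51, 102.
Test each divisor d:
9^1 ≡ 9
9^2 ≡ 81
9^3 ≡ 8
9^6 ≡ 64
9^17 ≡ 1
The order of 9 is 17, so the subgroup it generates has 17 elements.
The index is φ(103) / ord(9) = 102 / 17 = 6.

6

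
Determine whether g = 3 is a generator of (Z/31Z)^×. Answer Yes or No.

φ(31) = 31 − 1 = 30 = 2 · 3 · 5.
3 is a primitive root mod 31 iff 3^(φ(31)/q) ≢ 1 for every prime q | φ(31), i.e. q ∈ {2, 3, 5}.
3^15 ≡ 30 (mod 31)  [q = 2: ≢ 1 ✓]
3^10 ≡ 25 (mod 31)  [q = 3: ≢ 1 ✓]
3^6 ≡ 16 (mod 31)  [q = 5: ≢ 1 ✓]
None equal 1, so ord_31(3) = 30: 3 is a primitive root.

Yes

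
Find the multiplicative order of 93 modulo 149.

148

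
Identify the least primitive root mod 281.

3

φ(281) = 281 − 1 = 280 = 2^3 · 5 · 7.
Test candidates g = 2, 3, … against the prime factors q ∈ {2, 5, 7} of φ(281): g is a generator iff g^(280/q) ≢ 1 for every such q.
g = 2: 2^140 ≡ 1 — hits 1, so not a primitive root.
g = 3: 3^140 ≡ 280; 3^56 ≡ 86; 3^40 ≡ 249 — none is 1, so 3 is a primitive root.
Hence the least primitive root of 281 is 3.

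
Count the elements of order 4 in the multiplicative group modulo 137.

2

φ(137) = 137 − 1 = 136 = 2^3 · 17.
In a cyclic group of order 136, there are φ(d) elements of order d for each divisor d of 136, and zero for non-divisors.
4 = 2^2 divides 136, and φ(4) = 2.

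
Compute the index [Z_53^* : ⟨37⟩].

2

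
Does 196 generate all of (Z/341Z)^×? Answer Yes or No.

No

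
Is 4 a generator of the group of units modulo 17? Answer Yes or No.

φ(17) = 17 − 1 = 16 = 2^4.
4 is a primitive root mod 17 iff 4^(φ(17)/q) ≢ 1 for every prime q | φ(17), i.e. q ∈ {2}.
4^8 ≡ 1 (mod 17)  [q = 2: ≡ 1 ✗]
4^8 ≡ 1 shows ord(4) | 8, strictly less than φ(17); not a primitive root.

No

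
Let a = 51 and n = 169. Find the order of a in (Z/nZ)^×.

ord(51) | φ(169) = φ(13^2) = 13·(13−1) = 156 = 2^2 · 3 · 13.
Divisors of 156: 1, 2, 3, 4, 6, 12, 13, 26, 39, 52, 78, 156.
Test each divisor d:
51^1 ≡ 51
51^2 ≡ 66
51^3 ≡ 155
51^4 ≡ 131
51^6 ≡ 27
51^12 ≡ 53
51^13 ≡ 168
51^26 ≡ 1
The smallest such exponent is 26, so the order of 51 is 26.

26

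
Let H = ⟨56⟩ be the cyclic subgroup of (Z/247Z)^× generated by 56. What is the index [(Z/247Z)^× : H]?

36

Since 56 ∈ (Z/247Z)^×, its order divides φ(247) = φ(13·19) = (13−1)·(19−1) = 12·18 = 216 = 2^3 · 3^3.
Divisors of 216: 1, 2, 3, 4, 6, 8, 9, 12, 18, 24, 27, 36, 54, 72, 108, 216.
Check 56^d mod 247 for each divisor in increasing order:
56^1 ≡ 56 (mod 247)
56^2 ≡ 172 (mod 247)
56^3 ≡ 246 (mod 247)
56^4 ≡ 191 (mod 247)
56^6 ≡ 1 (mod 247) ✓
So ord_247(56) = 6, hence |⟨56⟩| = 6.
Index = |(Z/247Z)^×| / |⟨56⟩| = 216 / 6 = 36.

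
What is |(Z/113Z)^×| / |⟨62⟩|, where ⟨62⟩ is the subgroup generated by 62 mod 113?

2

Since 62 ∈ (Z/113Z)^×, its order divides φ(113) = 113 − 1 = 112 = 2^4 · 7.
Divisors of 112: 1, 2, 4, 7, 8, 14, 16, 28, 56, 112.
Compute 62^d (mod 113) for the divisors d until we hit 1:
62^1 ≡ 62 (mod 113)
62^2 ≡ 2 (mod 113)
62^4 ≡ 4 (mod 113)
62^7 ≡ 44 (mod 113)
62^8 ≡ 16 (mod 113)
62^14 ≡ 15 (mod 113)
62^16 ≡ 30 (mod 113)
62^28 ≡ 112 (mod 113)
62^56 ≡ 1 (mod 113) ✓
So ord_113(62) = 56, hence |⟨62⟩| = 56.
The index is φ(113) / ord(62) = 112 / 56 = 2.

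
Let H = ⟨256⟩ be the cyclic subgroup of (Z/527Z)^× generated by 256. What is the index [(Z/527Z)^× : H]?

ord(256) | φ(527) = φ(17·31) = (17−1)·(31−1) = 16·30 = 480 = 2^5 · 3 · 5.
Divisors of 480: 1, 2, 3, 4, 5, 6, 8, 10, 12, 15, 16, 20, 24, 30, 32, 40, 48, 60, 80, 96, 120, 160, 240, 480.
Test each divisor d:
256^1 ≡ 256 (mod 527)
256^2 ≡ 188 (mod 527)
256^3 ≡ 171 (mod 527)
256^4 ≡ 35 (mod 527)
256^5 ≡ 1 (mod 527) ✓
So ord_527(256) = 5, hence |⟨256⟩| = 5.
[(Z/527Z)^× : ⟨256⟩] = 480/5 = 96.

96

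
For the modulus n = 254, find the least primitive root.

3

φ(254) = φ(2)·φ(127) = 1·126 = 126 = 2 · 3^2 · 7.
g is a primitive root iff g^(126/q) ≢ 1 (mod 254) for each prime q ∈ {2, 3, 7}.
g = 2: gcd(2, 254) = 2 > 1, not a unit — skip.
g = 3: 3^63 ≡ 253; 3^42 ≡ 107; 3^18 ≡ 131 — none is 1, so 3 is a primitive root.
So 3 is the smallest generator of (Z/254Z)^×.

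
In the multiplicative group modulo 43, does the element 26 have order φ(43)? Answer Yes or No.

Yes

φ(43) = 43 − 1 = 42 = 2 · 3 · 7.
26 is a primitive root mod 43 iff 26^(φ(43)/q) ≢ 1 for every prime q | φ(43), i.e. q ∈ {2, 3, 7}.
26^21 ≡ 42 (mod 43)  [q = 2: ≢ 1 ✓]
26^14 ≡ 6 (mod 43)  [q = 3: ≢ 1 ✓]
26^6 ≡ 35 (mod 43)  [q = 7: ≢ 1 ✓]
All checks pass, so 26 has order 42 and is a primitive root modulo 43.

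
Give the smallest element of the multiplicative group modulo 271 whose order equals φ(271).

φ(271) = 271 − 1 = 270 = 2 · 3^3 · 5.
Test candidates g = 2, 3, … against the prime factors q ∈ {2, 3, 5} of φ(271): g is a generator iff g^(270/q) ≢ 1 for every such q.
g = 2: 2^135 ≡ 1 — hits 1, so not a primitive root.
g = 3: 3^135 ≡ 270; 3^90 ≡ 1 — hits 1, so not a primitive root.
g = 4: 4^135 ≡ 1 — hits 1, so not a primitive root.
g = 5: 5^135 ≡ 1 — hits 1, so not a primitive root.
g = 6: 6^135 ≡ 270; 6^90 ≡ 242; 6^54 ≡ 10 — none is 1, so 6 is a primitive root.
The smallest primitive root modulo 271 is 6.

6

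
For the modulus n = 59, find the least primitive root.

2

φ(59) = 59 − 1 = 58 = 2 · 29.
Test candidates g = 2, 3, … against the prime factors q ∈ {2, 29} of φ(59): g is a generator iff g^(58/q) ≢ 1 for every such q.
g = 2: 2^29 ≡ 58; 2^2 ≡ 4 — none is 1, so 2 is a primitive root.
So 2 is the smallest generator of (Z/59Z)^×.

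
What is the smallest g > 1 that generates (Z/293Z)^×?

2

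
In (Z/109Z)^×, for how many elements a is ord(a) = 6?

2

φ(109) = 109 − 1 = 108 = 2^2 · 3^3.
In a cyclic group of order 108, there are φ(d) elements of order d for each divisor d of 108, and zero for non-divisors.
6 = 2 · 3 divides 108, and φ(6) = 2.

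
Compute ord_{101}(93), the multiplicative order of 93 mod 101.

100

Since 93 ∈ (Z/101Z)^×, its order divides φ(101) = 101 − 1 = 100 = 2^2 · 5^2.
Divisors of 100: 1, 2, 4, 5, 10, 20, 25, 50, 100.
Evaluate successive powers at the divisors of 100:
93^1 ≡ 93
93^2 ≡ 64
93^4 ≡ 56
93^5 ≡ 57
93^10 ≡ 17
93^20 ≡ 87
93^25 ≡ 10
93^50 ≡ 100
93^100 ≡ 1
The smallest such exponent is 100, so the order of 93 is 100.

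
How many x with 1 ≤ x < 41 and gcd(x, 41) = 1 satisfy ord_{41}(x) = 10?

φ(41) = 41 − 1 = 40 = 2^3 · 5.
In a cyclic group of order 40, there are φ(d) elements of order d for each divisor d of 40, and zero for non-divisors.
10 = 2 · 5 divides 40, and φ(10) = 4.

4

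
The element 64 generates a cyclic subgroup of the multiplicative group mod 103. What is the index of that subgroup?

By Lagrange's theorem, ord_103(64) divides φ(103) = 103 − 1 = 102 = 2 · 3 · 17.
Divisors of 102: 1, 2, 3, 6, 17, 34, 51, 102.
Evaluate successive powers at the divisors of 102:
64^1 ≡ 64
64^2 ≡ 79
64^3 ≡ 9
64^6 ≡ 81
64^17 ≡ 1
So ord_103(64) = 17, hence |⟨64⟩| = 17.
Index = |(Z/103Z)^×| / |⟨64⟩| = 102 / 17 = 6.

6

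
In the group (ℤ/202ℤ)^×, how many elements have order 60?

0

φ(202) = φ(2)·φ(101) = 1·100 = 100 = 2^2 · 5^2.
Since (Z/202Z)^× is cyclic of order 100, the number of elements of order d is φ(d) when d | 100 and 0 otherwise.
Here 100 is not a multiple of 60, so there are no elements of order 60.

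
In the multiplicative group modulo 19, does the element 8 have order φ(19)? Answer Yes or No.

No

φ(19) = 19 − 1 = 18 = 2 · 3^2.
8 is a primitive root mod 19 iff 8^(φ(19)/q) ≢ 1 for every prime q | φ(19), i.e. q ∈ {2, 3}.
8^9 ≡ 18 (mod 19)  [q = 2: ≢ 1 ✓]
8^6 ≡ 1 (mod 19)  [q = 3: ≡ 1 ✗]
The check at q = 3 fails, so 8 generates a proper subgroup.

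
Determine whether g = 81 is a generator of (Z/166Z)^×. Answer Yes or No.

No

φ(166) = φ(2)·φ(83) = 1·82 = 82 = 2 · 41.
Test 81^(82/q) mod 166 for each prime factor q of 82:
81^41 ≡ 1 (mod 166)  [q = 2: ≡ 1 ✗]
81^2 ≡ 87 (mod 166)  [q = 41: ≢ 1 ✓]
The check at q = 2 fails, so 81 generates a proper subgroup.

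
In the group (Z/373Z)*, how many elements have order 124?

φ(373) = 373 − 1 = 372 = 2^2 · 3 · 31.
(Z/373Z)^× is cyclic (|G| = 372); a cyclic group of order m has exactly φ(d) elements of each order d | m, and none otherwise.
124 = 2^2 · 31 divides 372, and φ(124) = 60.

60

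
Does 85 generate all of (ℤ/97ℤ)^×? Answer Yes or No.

No

φ(97) = 97 − 1 = 96 = 2^5 · 3.
Test 85^(96/q) mod 97 for each prime factor q of 96:
85^48 ≡ 1 (mod 97)  [q = 2: ≡ 1 ✗]
85^32 ≡ 1 (mod 97)  [q = 3: ≡ 1 ✗]
The check at q = 2 fails, so 85 generates a proper subgroup.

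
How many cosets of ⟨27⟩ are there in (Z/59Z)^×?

2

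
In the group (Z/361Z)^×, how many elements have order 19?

18

φ(361) = φ(19^2) = 19·(19−1) = 342 = 2 · 3^2 · 19.
(Z/361Z)^× is cyclic (|G| = 342); a cyclic group of order m has exactly φ(d) elements of each order d | m, and none otherwise.
19 | 342, and φ(19) = 19 − 1 = 18.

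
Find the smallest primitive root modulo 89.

3

φ(89) = 89 − 1 = 88 = 2^3 · 11.
g is a primitive root iff g^(88/q) ≢ 1 (mod 89) for each prime q ∈ {2, 11}.
g = 2: 2^44 ≡ 1 — hits 1, so not a primitive root.
g = 3: 3^44 ≡ 88; 3^8 ≡ 64 — none is 1, so 3 is a primitive root.
The smallest primitive root modulo 89 is 3.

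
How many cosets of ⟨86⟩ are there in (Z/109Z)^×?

The order of 86 must divide φ(109) = 109 − 1 = 108 = 2^2 · 3^3.
Divisors of 108: 1, 2, 3, 4, 6, 9, 12, 18, 27, 36, 54, 108.
Check 86^d mod 109 for each divisor in increasing order:
86^1 ≡ 86
86^2 ≡ 93
86^3 ≡ 41
86^4 ≡ 38
86^6 ≡ 46
86^9 ≡ 33
86^12 ≡ 45
86^18 ≡ 108
86^27 ≡ 76
86^36 ≡ 1
The order of 86 is 36, so the subgroup it generates has 36 elements.
[(Z/109Z)^× : ⟨86⟩] = 108/36 = 3.

3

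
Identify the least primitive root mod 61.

2

φ(61) = 61 − 1 = 60 = 2^2 · 3 · 5.
g is a primitive root iff g^(60/q) ≢ 1 (mod 61) for each prime q ∈ {2, 3, 5}.
g = 2: 2^30 ≡ 60; 2^20 ≡ 47; 2^12 ≡ 9 — none is 1, so 2 is a primitive root.
So 2 is the smallest generator of (Z/61Z)^×.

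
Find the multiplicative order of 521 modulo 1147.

18

The order of 521 must divide φ(1147) = φ(31·37) = (31−1)·(37−1) = 30·36 = 1080 = 2^3 · 3^3 · 5.
Divisors of 1080: 1, 2, 3, 4, 5, 6, 8, 9, 10, 12, 15, 18, 20, 24, 27, 30, 36, 40, 45, 54, 60, 72, 90, 108, 120, 135, 180, 216, 270, 360, 540, 1080.
Evaluate successive powers at the divisors of 1080:
521^1 ≡ 521 (mod 1147)
521^2 ≡ 749 (mod 1147)
521^3 ≡ 249 (mod 1147)
521^4 ≡ 118 (mod 1147)
521^5 ≡ 687 (mod 1147)
521^6 ≡ 63 (mod 1147)
521^8 ≡ 160 (mod 1147)
521^9 ≡ 776 (mod 1147)
521^10 ≡ 552 (mod 1147)
521^12 ≡ 528 (mod 1147)
521^15 ≡ 714 (mod 1147)
521^18 ≡ 1 (mod 1147) ✓
The smallest such exponent is 18, so the order of 521 is 18.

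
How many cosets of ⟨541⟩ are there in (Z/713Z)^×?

4

ord(541) | φ(713) = φ(23·31) = (23−1)·(31−1) = 22·30 = 660 = 2^2 · 3 · 5 · 11.
Divisors of 660: 1, 2, 3, 4, 5, 6, 10, 11, 12, 15, 20, 22, 30, 33, 44, 55, 60, 66, 110, 132, 165, 220, 330, 660.
Compute 541^d (mod 713) for the divisors d until we hit 1:
541^1 ≡ 541
541^2 ≡ 351
541^3 ≡ 233
541^4 ≡ 565
541^5 ≡ 501
541^6 ≡ 101
541^10 ≡ 25
541^11 ≡ 691
541^12 ≡ 219
541^15 ≡ 404
541^20 ≡ 625
541^22 ≡ 484
541^30 ≡ 652
541^33 ≡ 47
541^44 ≡ 392
541^55 ≡ 645
541^60 ≡ 156
541^66 ≡ 70
541^110 ≡ 346
541^132 ≡ 622
541^165 ≡ 1
The order of 541 is 165, so the subgroup it generates has 165 elements.
The index is φ(713) / ord(541) = 660 / 165 = 4.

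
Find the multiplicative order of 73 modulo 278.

138

ord(73) | φ(278) = φ(2)·φ(139) = 1·138 = 138 = 2 · 3 · 23.
Divisors of 138: 1, 2, 3, 6, 23, 46, 69, 138.
Test each divisor d:
73^1 ≡ 73 (mod 278)
73^2 ≡ 47 (mod 278)
73^3 ≡ 95 (mod 278)
73^6 ≡ 129 (mod 278)
73^23 ≡ 97 (mod 278)
73^46 ≡ 235 (mod 278)
73^69 ≡ 277 (mod 278)
73^138 ≡ 1 (mod 278) ✓
So ord_278(73) = 138.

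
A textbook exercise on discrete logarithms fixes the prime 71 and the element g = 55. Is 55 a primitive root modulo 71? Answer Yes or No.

φ(71) = 71 − 1 = 70 = 2 · 5 · 7.
Test 55^(70/q) mod 71 for each prime factor q of 70:
55^35 ≡ 70 (mod 71)  [q = 2: ≢ 1 ✓]
55^14 ≡ 25 (mod 71)  [q = 5: ≢ 1 ✓]
55^10 ≡ 32 (mod 71)  [q = 7: ≢ 1 ✓]
None equal 1, so ord_71(55) = 70: 55 is a primitive root.

Yes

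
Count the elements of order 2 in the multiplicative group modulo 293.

1

φ(293) = 293 − 1 = 292 = 2^2 · 73.
(Z/293Z)^× is cyclic (|G| = 292); a cyclic group of order m has exactly φ(d) elements of each order d | m, and none otherwise.
2 | 292, and φ(2) = 2 − 1 = 1.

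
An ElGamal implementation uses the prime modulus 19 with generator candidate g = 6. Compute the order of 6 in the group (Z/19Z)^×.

Since 6 ∈ (Z/19Z)^×, its order divides φ(19) = 19 − 1 = 18 = 2 · 3^2.
Divisors of 18: 1, 2, 3, 6, 9, 18.
Compute 6^d (mod 19) for the divisors d until we hit 1:
6^1 ≡ 6 (mod 19)
6^2 ≡ 17 (mod 19)
6^3 ≡ 7 (mod 19)
6^6 ≡ 11 (mod 19)
6^9 ≡ 1 (mod 19) ✓
So ord_19(6) = 9.

9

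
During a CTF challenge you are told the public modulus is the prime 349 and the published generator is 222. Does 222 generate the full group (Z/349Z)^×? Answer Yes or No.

φ(349) = 349 − 1 = 348 = 2^2 · 3 · 29.
An element g generates (Z/349Z)^× iff g^(348/q) ≢ 1 (mod 349) for each prime q ∈ {2, 3, 29}.
222^174 ≡ 348 (mod 349)  [q = 2: ≢ 1 ✓]
222^116 ≡ 1 (mod 349)  [q = 3: ≡ 1 ✗]
222^12 ≡ 168 (mod 349)  [q = 29: ≢ 1 ✓]
The check at q = 3 fails, so 222 generates a proper subgroup.

No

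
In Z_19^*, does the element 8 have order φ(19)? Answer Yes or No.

No

φ(19) = 19 − 1 = 18 = 2 · 3^2.
It suffices to check that the order of 8 is not a proper divisor of 18: compute 8^(18/q) for q ∈ {2, 3}.
8^9 ≡ 18 (mod 19)  [q = 2: ≢ 1 ✓]
8^6 ≡ 1 (mod 19)  [q = 3: ≡ 1 ✗]
8^6 ≡ 1 shows ord(8) | 6, strictly less than φ(19); not a primitive root.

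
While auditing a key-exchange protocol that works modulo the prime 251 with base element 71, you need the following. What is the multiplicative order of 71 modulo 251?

250

ord(71) | φ(251) = 251 − 1 = 250 = 2 · 5^3.
Divisors of 250: 1, 2, 5, 10, 25, 50, 125, 250.
Check 71^d mod 251 for each divisor in increasing order:
71^1 ≡ 71 (mod 251)
71^2 ≡ 21 (mod 251)
71^5 ≡ 187 (mod 251)
71^10 ≡ 80 (mod 251)
71^25 ≡ 32 (mod 251)
71^50 ≡ 20 (mod 251)
71^125 ≡ 250 (mod 251)
71^250 ≡ 1 (mod 251) ✓
Hence ord(71) = 250.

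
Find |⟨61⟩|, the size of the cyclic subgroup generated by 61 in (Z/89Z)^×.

ord(61) | φ(89) = 89 − 1 = 88 = 2^3 · 11.
Divisors of 88: 1, 2, 4, 8, 11, 22, 44, 88.
Compute 61^d (mod 89) for the divisors d until we hit 1:
61^1 ≡ 61 (mod 89)
61^2 ≡ 72 (mod 89)
61^4 ≡ 22 (mod 89)
61^8 ≡ 39 (mod 89)
61^11 ≡ 52 (mod 89)
61^22 ≡ 34 (mod 89)
61^44 ≡ 88 (mod 89)
61^88 ≡ 1 (mod 89) ✓
The smallest such exponent is 88, so the order of 61 is 88.

88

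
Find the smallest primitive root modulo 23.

5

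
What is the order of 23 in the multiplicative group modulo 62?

By Lagrange's theorem, ord_62(23) divides φ(62) = φ(2)·φ(31) = 1·30 = 30 = 2 · 3 · 5.
Divisors of 30: 1, 2, 3, 5, 6, 10, 15, 30.
Compute 23^d (mod 62) for the divisors d until we hit 1:
23^1 ≡ 23
23^2 ≡ 33
23^3 ≡ 15
23^5 ≡ 61
23^6 ≡ 39
23^10 ≡ 1
So ord_62(23) = 10.

10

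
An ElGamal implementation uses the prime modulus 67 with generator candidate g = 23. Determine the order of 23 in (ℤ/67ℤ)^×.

33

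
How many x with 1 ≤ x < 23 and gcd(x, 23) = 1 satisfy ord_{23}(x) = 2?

φ(23) = 23 − 1 = 22 = 2 · 11.
Since (Z/23Z)^× is cyclic of order 22, the number of elements of order d is φ(d) when d | 22 and 0 otherwise.
2 | 22, and φ(2) = 2 − 1 = 1.

1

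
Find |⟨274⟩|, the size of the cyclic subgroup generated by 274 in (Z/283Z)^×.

Since 274 ∈ (Z/283Z)^×, its order divides φ(283) = 283 − 1 = 282 = 2 · 3 · 47.
Divisors of 282: 1, 2, 3, 6, 47, 94, 141, 282.
Compute 274^d (mod 283) for the divisors d until we hit 1:
274^1 ≡ 274 (mod 283)
274^2 ≡ 81 (mod 283)
274^3 ≡ 120 (mod 283)
274^6 ≡ 250 (mod 283)
274^47 ≡ 45 (mod 283)
274^94 ≡ 44 (mod 283)
274^141 ≡ 282 (mod 283)
274^282 ≡ 1 (mod 283) ✓
Hence ord(274) = 282.

282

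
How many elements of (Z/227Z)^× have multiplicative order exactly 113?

φ(227) = 227 − 1 = 226 = 2 · 113.
(Z/227Z)^× is cyclic (|G| = 226); a cyclic group of order m has exactly φ(d) elements of each order d | m, and none otherwise.
113 | 226, and φ(113) = 113 − 1 = 112.

112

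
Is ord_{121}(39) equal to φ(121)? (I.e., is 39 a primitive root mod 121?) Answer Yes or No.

φ(121) = φ(11^2) = 11·(11−1) = 110 = 2 · 5 · 11.
An element g generates (Z/121Z)^× iff g^(110/q) ≢ 1 (mod 121) for each prime q ∈ {2, 5, 11}.
39^55 ≡ 120 (mod 121)  [q = 2: ≢ 1 ✓]
39^22 ≡ 3 (mod 121)  [q = 5: ≢ 1 ✓]
39^10 ≡ 111 (mod 121)  [q = 11: ≢ 1 ✓]
All checks pass, so 39 has order 110 and is a primitive root modulo 121.

Yes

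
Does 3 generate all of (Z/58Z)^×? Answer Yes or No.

Yes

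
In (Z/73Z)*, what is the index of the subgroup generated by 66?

3

The order of 66 must divide φ(73) = 73 − 1 = 72 = 2^3 · 3^2.
Divisors of 72: 1, 2, 3, 4, 6, 8, 9, 12, 18, 24, 36, 72.
Test each divisor d:
66^1 ≡ 66 (mod 73)
66^2 ≡ 49 (mod 73)
66^3 ≡ 22 (mod 73)
66^4 ≡ 65 (mod 73)
66^6 ≡ 46 (mod 73)
66^8 ≡ 64 (mod 73)
66^9 ≡ 63 (mod 73)
66^12 ≡ 72 (mod 73)
66^18 ≡ 27 (mod 73)
66^24 ≡ 1 (mod 73) ✓
The order of 66 is 24, so the subgroup it generates has 24 elements.
The index is φ(73) / ord(66) = 72 / 24 = 3.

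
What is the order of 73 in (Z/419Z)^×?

ord(73) | φ(419) = 419 − 1 = 418 = 2 · 11 · 19.
Divisors of 418: 1, 2, 11, 19, 22, 38, 209, 418.
Check 73^d mod 419 for each divisor in increasing order:
73^1 ≡ 73
73^2 ≡ 301
73^11 ≡ 139
73^19 ≡ 152
73^22 ≡ 47
73^38 ≡ 59
73^209 ≡ 1
Therefore the multiplicative order of 73 modulo 419 is 209.

209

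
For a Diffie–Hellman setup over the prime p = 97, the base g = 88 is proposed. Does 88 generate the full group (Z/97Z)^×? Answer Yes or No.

No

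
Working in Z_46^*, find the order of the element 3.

11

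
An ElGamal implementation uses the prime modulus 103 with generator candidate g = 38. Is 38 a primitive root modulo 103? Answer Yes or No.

φ(103) = 103 − 1 = 102 = 2 · 3 · 17.
An element g generates (Z/103Z)^× iff g^(102/q) ≢ 1 (mod 103) for each prime q ∈ {2, 3, 17}.
38^51 ≡ 1 (mod 103)  [q = 2: ≡ 1 ✗]
38^34 ≡ 56 (mod 103)  [q = 3: ≢ 1 ✓]
38^6 ≡ 8 (mod 103)  [q = 17: ≢ 1 ✓]
Since 38^51 ≡ 1, the order of 38 divides 51 < 102, so 38 is not a primitive root.

No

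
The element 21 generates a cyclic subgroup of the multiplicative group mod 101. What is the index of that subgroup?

By Lagrange's theorem, ord_101(21) divides φ(101) = 101 − 1 = 100 = 2^2 · 5^2.
Divisors of 100: 1, 2, 4, 5, 10, 20, 25, 50, 100.
Compute 21^d (mod 101) for the divisors d until we hit 1:
21^1 ≡ 21 (mod 101)
21^2 ≡ 37 (mod 101)
21^4 ≡ 56 (mod 101)
21^5 ≡ 65 (mod 101)
21^10 ≡ 84 (mod 101)
21^20 ≡ 87 (mod 101)
21^25 ≡ 100 (mod 101)
21^50 ≡ 1 (mod 101) ✓
The order of 21 is 50, so the subgroup it generates has 50 elements.
Index = |(Z/101Z)^×| / |⟨21⟩| = 100 / 50 = 2.

2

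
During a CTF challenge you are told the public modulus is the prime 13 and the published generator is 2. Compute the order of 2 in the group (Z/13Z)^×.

The order of 2 must divide φ(13) = 13 − 1 = 12 = 2^2 · 3.
Divisors of 12: 1, 2, 3, 4, 6, 12.
Check 2^d mod 13 for each divisor in increasing order:
2^1 ≡ 2 (mod 13)
2^2 ≡ 4 (mod 13)
2^3 ≡ 8 (mod 13)
2^4 ≡ 3 (mod 13)
2^6 ≡ 12 (mod 13)
2^12 ≡ 1 (mod 13) ✓
Hence ord(2) = 12.

12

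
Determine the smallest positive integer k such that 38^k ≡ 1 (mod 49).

42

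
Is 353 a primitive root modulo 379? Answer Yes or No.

φ(379) = 379 − 1 = 378 = 2 · 3^3 · 7.
An element g generates (Z/379Z)^× iff g^(378/q) ≢ 1 (mod 379) for each prime q ∈ {2, 3, 7}.
353^189 ≡ 378 (mod 379)  [q = 2: ≢ 1 ✓]
353^126 ≡ 51 (mod 379)  [q = 3: ≢ 1 ✓]
353^54 ≡ 94 (mod 379)  [q = 7: ≢ 1 ✓]
Every test exponent gives a nontrivial residue, hence 353 generates the full group.

Yes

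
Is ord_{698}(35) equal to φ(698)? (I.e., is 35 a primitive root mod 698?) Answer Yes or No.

No

φ(698) = φ(2)·φ(349) = 1·348 = 348 = 2^2 · 3 · 29.
35 is a primitive root mod 698 iff 35^(φ(698)/q) ≢ 1 for every prime q | φ(698), i.e. q ∈ {2, 3, 29}.
35^174 ≡ 697 (mod 698)  [q = 2: ≢ 1 ✓]
35^116 ≡ 1 (mod 698)  [q = 3: ≡ 1 ✗]
35^12 ≡ 415 (mod 698)  [q = 29: ≢ 1 ✓]
35^116 ≡ 1 shows ord(35) | 116, strictly less than φ(698); not a primitive root.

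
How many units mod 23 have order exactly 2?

φ(23) = 23 − 1 = 22 = 2 · 11.
In a cyclic group of order 22, there are φ(d) elements of order d for each divisor d of 22, and zero for non-divisors.
2 | 22, and φ(2) = 2 − 1 = 1.

1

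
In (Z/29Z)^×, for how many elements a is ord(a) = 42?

0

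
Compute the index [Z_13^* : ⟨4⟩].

2

ord(4) | φ(13) = 13 − 1 = 12 = 2^2 · 3.
Divisors of 12: 1, 2, 3, 4, 6, 12.
Check 4^d mod 13 for each divisor in increasing order:
4^1 ≡ 4 (mod 13)
4^2 ≡ 3 (mod 13)
4^3 ≡ 12 (mod 13)
4^4 ≡ 9 (mod 13)
4^6 ≡ 1 (mod 13) ✓
So ord_13(4) = 6, hence |⟨4⟩| = 6.
[(Z/13Z)^× : ⟨4⟩] = 12/6 = 2.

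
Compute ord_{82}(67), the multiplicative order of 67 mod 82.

40

By Lagrange's theorem, ord_82(67) divides φ(82) = φ(2)·φ(41) = 1·40 = 40 = 2^3 · 5.
Divisors of 40: 1, 2, 4, 5, 8, 10, 20, 40.
Test each divisor d:
67^1 ≡ 67 (mod 82)
67^2 ≡ 61 (mod 82)
67^4 ≡ 31 (mod 82)
67^5 ≡ 27 (mod 82)
67^8 ≡ 59 (mod 82)
67^10 ≡ 73 (mod 82)
67^20 ≡ 81 (mod 82)
67^40 ≡ 1 (mod 82) ✓
Therefore the multiplicative order of 67 modulo 82 is 40.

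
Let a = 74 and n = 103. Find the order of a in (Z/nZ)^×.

102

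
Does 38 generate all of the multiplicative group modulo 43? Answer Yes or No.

φ(43) = 43 − 1 = 42 = 2 · 3 · 7.
It suffices to check that the order of 38 is not a proper divisor of 42: compute 38^(42/q) for q ∈ {2, 3, 7}.
38^21 ≡ 1 (mod 43)  [q = 2: ≡ 1 ✗]
38^14 ≡ 36 (mod 43)  [q = 3: ≢ 1 ✓]
38^6 ≡ 16 (mod 43)  [q = 7: ≢ 1 ✓]
The check at q = 2 fails, so 38 generates a proper subgroup.

No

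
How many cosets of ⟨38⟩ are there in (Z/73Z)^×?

2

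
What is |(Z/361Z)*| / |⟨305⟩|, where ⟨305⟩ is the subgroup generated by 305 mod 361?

Since 305 ∈ (Z/361Z)^×, its order divides φ(361) = φ(19^2) = 19·(19−1) = 342 = 2 · 3^2 · 19.
Divisors of 342: 1, 2, 3, 6, 9, 18, 19, 38, 57, 114, 171, 342.
Compute 305^d (mod 361) for the divisors d until we hit 1:
305^1 ≡ 305 (mod 361)
305^2 ≡ 248 (mod 361)
305^3 ≡ 191 (mod 361)
305^6 ≡ 20 (mod 361)
305^9 ≡ 210 (mod 361)
305^18 ≡ 58 (mod 361)
305^19 ≡ 1 (mod 361) ✓
So ord_361(305) = 19, hence |⟨305⟩| = 19.
[(Z/361Z)^× : ⟨305⟩] = 342/19 = 18.

18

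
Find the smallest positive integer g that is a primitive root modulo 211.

2

φ(211) = 211 − 1 = 210 = 2 · 3 · 5 · 7.
Test candidates g = 2, 3, … against the prime factors q ∈ {2, 3, 5, 7} of φ(211): g is a generator iff g^(210/q) ≢ 1 for every such q.
g = 2: 2^105 ≡ 210; 2^70 ≡ 196; 2^42 ≡ 107; 2^30 ≡ 171 — none is 1, so 2 is a primitive root.
So 2 is the smallest generator of (Z/211Z)^×.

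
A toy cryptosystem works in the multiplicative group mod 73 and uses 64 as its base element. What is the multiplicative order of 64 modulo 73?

3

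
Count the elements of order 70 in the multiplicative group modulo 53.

0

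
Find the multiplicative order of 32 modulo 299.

132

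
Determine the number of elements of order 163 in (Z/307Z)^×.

0

φ(307) = 307 − 1 = 306 = 2 · 3^2 · 17.
Since (Z/307Z)^× is cyclic of order 306, the number of elements of order d is φ(d) when d | 306 and 0 otherwise.
Since 163 ∤ 306, the count is 0.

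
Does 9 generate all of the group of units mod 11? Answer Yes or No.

No

φ(11) = 11 − 1 = 10 = 2 · 5.
9 is a primitive root mod 11 iff 9^(φ(11)/q) ≢ 1 for every prime q | φ(11), i.e. q ∈ {2, 5}.
9^5 ≡ 1 (mod 11)  [q = 2: ≡ 1 ✗]
9^2 ≡ 4 (mod 11)  [q = 5: ≢ 1 ✓]
The check at q = 2 fails, so 9 generates a proper subgroup.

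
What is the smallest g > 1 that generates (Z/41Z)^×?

6

φ(41) = 41 − 1 = 40 = 2^3 · 5.
g is a primitive root iff g^(40/q) ≢ 1 (mod 41) for each prime q ∈ {2, 5}.
g = 2: 2^20 ≡ 1 — hits 1, so not a primitive root.
g = 3: 3^20 ≡ 40; 3^8 ≡ 1 — hits 1, so not a primitive root.
g = 4: 4^20 ≡ 1 — hits 1, so not a primitive root.
g = 5: 5^20 ≡ 1 — hits 1, so not a primitive root.
g = 6: 6^20 ≡ 40; 6^8 ≡ 10 — none is 1, so 6 is a primitive root.
So 6 is the smallest generator of (Z/41Z)^×.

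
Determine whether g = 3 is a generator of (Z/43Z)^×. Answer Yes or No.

Yes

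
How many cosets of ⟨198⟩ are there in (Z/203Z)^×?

8

The order of 198 must divide φ(203) = φ(7·29) = (7−1)·(29−1) = 6·28 = 168 = 2^3 · 3 · 7.
Divisors of 168: 1, 2, 3, 4, 6, 7, 8, 12, 14, 21, 24, 28, 42, 56, 84, 168.
Check 198^d mod 203 for each divisor in increasing order:
198^1 ≡ 198
198^2 ≡ 25
198^3 ≡ 78
198^4 ≡ 16
198^6 ≡ 197
198^7 ≡ 30
198^8 ≡ 53
198^12 ≡ 36
198^14 ≡ 88
198^21 ≡ 1
Thus |⟨198⟩| = ord(198) = 21.
[(Z/203Z)^× : ⟨198⟩] = 168/21 = 8.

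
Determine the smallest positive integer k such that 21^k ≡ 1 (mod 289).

68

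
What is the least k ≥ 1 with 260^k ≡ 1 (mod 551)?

The order of 260 must divide φ(551) = φ(19·29) = (19−1)·(29−1) = 18·28 = 504 = 2^3 · 3^2 · 7.
Divisors of 504: 1, 2, 3, 4, 6, 7, 8, 9, 12, 14, 18, 21, 24, 28, 36, 42, 56, 63, 72, 84, 126, 168, 252, 504.
Test each divisor d:
260^1 ≡ 260
260^2 ≡ 378
260^3 ≡ 202
260^4 ≡ 175
260^6 ≡ 30
260^7 ≡ 86
260^8 ≡ 320
260^9 ≡ 550
260^12 ≡ 349
260^14 ≡ 233
260^18 ≡ 1
The smallest such exponent is 18, so the order of 260 is 18.

18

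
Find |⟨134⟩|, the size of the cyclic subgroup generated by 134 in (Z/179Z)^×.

178

The order of 134 must divide φ(179) = 179 − 1 = 178 = 2 · 89.
Divisors of 178: 1, 2, 89, 178.
Check 134^d mod 179 for each divisor in increasing order:
134^1 ≡ 134
134^2 ≡ 56
134^89 ≡ 178
134^178 ≡ 1
Hence ord(134) = 178.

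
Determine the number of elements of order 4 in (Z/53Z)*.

φ(53) = 53 − 1 = 52 = 2^2 · 13.
Since (Z/53Z)^× is cyclic of order 52, the number of elements of order d is φ(d) when d | 52 and 0 otherwise.
4 = 2^2 divides 52, and φ(4) = 2.

2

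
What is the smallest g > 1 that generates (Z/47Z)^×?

5

φ(47) = 47 − 1 = 46 = 2 · 23.
Test candidates g = 2, 3, … against the prime factors q ∈ {2, 23} of φ(47): g is a generator iff g^(46/q) ≢ 1 for every such q.
g = 2: 2^23 ≡ 1 — hits 1, so not a primitive root.
g = 3: 3^23 ≡ 1 — hits 1, so not a primitive root.
g = 4: 4^23 ≡ 1 — hits 1, so not a primitive root.
g = 5: 5^23 ≡ 46; 5^2 ≡ 25 — none is 1, so 5 is a primitive root.
So 5 is the smallest generator of (Z/47Z)^×.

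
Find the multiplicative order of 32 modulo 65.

ord(32) | φ(65) = φ(5·13) = (5−1)·(13−1) = 4·12 = 48 = 2^4 · 3.
Divisors of 48: 1, 2, 3, 4, 6, 8, 12, 16, 24, 48.
Check 32^d mod 65 for each divisor in increasing order:
32^1 ≡ 32 (mod 65)
32^2 ≡ 49 (mod 65)
32^3 ≡ 8 (mod 65)
32^4 ≡ 61 (mod 65)
32^6 ≡ 64 (mod 65)
32^8 ≡ 16 (mod 65)
32^12 ≡ 1 (mod 65) ✓
So ord_65(32) = 12.

12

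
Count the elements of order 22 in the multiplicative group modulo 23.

10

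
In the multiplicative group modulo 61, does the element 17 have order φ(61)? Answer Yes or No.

Yes

φ(61) = 61 − 1 = 60 = 2^2 · 3 · 5.
Test 17^(60/q) mod 61 for each prime factor q of 60:
17^30 ≡ 60 (mod 61)  [q = 2: ≢ 1 ✓]
17^20 ≡ 13 (mod 61)  [q = 3: ≢ 1 ✓]
17^12 ≡ 20 (mod 61)  [q = 5: ≢ 1 ✓]
Every test exponent gives a nontrivial residue, hence 17 generates the full group.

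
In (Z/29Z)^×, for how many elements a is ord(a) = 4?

φ(29) = 29 − 1 = 28 = 2^2 · 7.
Since (Z/29Z)^× is cyclic of order 28, the number of elements of order d is φ(d) when d | 28 and 0 otherwise.
4 = 2^2 divides 28, and φ(4) = 2.

2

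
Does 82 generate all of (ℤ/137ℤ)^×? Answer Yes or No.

φ(137) = 137 − 1 = 136 = 2^3 · 17.
An element g generates (Z/137Z)^× iff g^(136/q) ≢ 1 (mod 137) for each prime q ∈ {2, 17}.
82^68 ≡ 136 (mod 137)  [q = 2: ≢ 1 ✓]
82^8 ≡ 119 (mod 137)  [q = 17: ≢ 1 ✓]
Every test exponent gives a nontrivial residue, hence 82 generates the full group.

Yes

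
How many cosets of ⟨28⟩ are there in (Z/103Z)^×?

2

Since 28 ∈ (Z/103Z)^×, its order divides φ(103) = 103 − 1 = 102 = 2 · 3 · 17.
Divisors of 102: 1, 2, 3, 6, 17, 34, 51, 102.
Test each divisor d:
28^1 ≡ 28 (mod 103)
28^2 ≡ 63 (mod 103)
28^3 ≡ 13 (mod 103)
28^6 ≡ 66 (mod 103)
28^17 ≡ 56 (mod 103)
28^34 ≡ 46 (mod 103)
28^51 ≡ 1 (mod 103) ✓
So ord_103(28) = 51, hence |⟨28⟩| = 51.
Index = |(Z/103Z)^×| / |⟨28⟩| = 102 / 51 = 2.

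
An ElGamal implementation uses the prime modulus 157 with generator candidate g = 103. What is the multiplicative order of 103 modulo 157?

By Lagrange's theorem, ord_157(103) divides φ(157) = 157 − 1 = 156 = 2^2 · 3 · 13.
Divisors of 156: 1, 2, 3, 4, 6, 12, 13, 26, 39, 52, 78, 156.
Test each divisor d:
103^1 ≡ 103 (mod 157)
103^2 ≡ 90 (mod 157)
103^3 ≡ 7 (mod 157)
103^4 ≡ 93 (mod 157)
103^6 ≡ 49 (mod 157)
103^12 ≡ 46 (mod 157)
103^13 ≡ 28 (mod 157)
103^26 ≡ 156 (mod 157)
103^39 ≡ 129 (mod 157)
103^52 ≡ 1 (mod 157) ✓
Hence ord(103) = 52.

52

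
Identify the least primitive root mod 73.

φ(73) = 73 − 1 = 72 = 2^3 · 3^2.
g is a primitive root iff g^(72/q) ≢ 1 (mod 73) for each prime q ∈ {2, 3}.
g = 2: 2^36 ≡ 1 — hits 1, so not a primitive root.
g = 3: 3^36 ≡ 1 — hits 1, so not a primitive root.
g = 4: 4^36 ≡ 1 — hits 1, so not a primitive root.
g = 5: 5^36 ≡ 72; 5^24 ≡ 8 — none is 1, so 5 is a primitive root.
So 5 is the smallest generator of (Z/73Z)^×.

5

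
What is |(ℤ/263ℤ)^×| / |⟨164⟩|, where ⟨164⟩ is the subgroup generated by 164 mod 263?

1

The order of 164 must divide φ(263) = 263 − 1 = 262 = 2 · 131.
Divisors of 262: 1, 2, 131, 262.
Compute 164^d (mod 263) for the divisors d until we hit 1:
164^1 ≡ 164 (mod 263)
164^2 ≡ 70 (mod 263)
164^131 ≡ 262 (mod 263)
164^262 ≡ 1 (mod 263) ✓
Thus |⟨164⟩| = ord(164) = 262.
[(Z/263Z)^× : ⟨164⟩] = 262/262 = 1.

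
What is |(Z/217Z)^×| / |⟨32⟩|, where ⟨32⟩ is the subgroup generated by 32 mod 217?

60

Since 32 ∈ (Z/217Z)^×, its order divides φ(217) = φ(7·31) = (7−1)·(31−1) = 6·30 = 180 = 2^2 · 3^2 · 5.
Divisors of 180: 1, 2, 3, 4, 5, 6, 9, 10, 12, 15, 18, 20, 30, 36, 45, 60, 90, 180.
Evaluate successive powers at the divisors of 180:
32^1 ≡ 32
32^2 ≡ 156
32^3 ≡ 1
So ord_217(32) = 3, hence |⟨32⟩| = 3.
Index = |(Z/217Z)^×| / |⟨32⟩| = 180 / 3 = 60.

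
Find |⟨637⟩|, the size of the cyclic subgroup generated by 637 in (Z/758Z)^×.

By Lagrange's theorem, ord_758(637) divides φ(758) = φ(2)·φ(379) = 1·378 = 378 = 2 · 3^3 · 7.
Divisors of 378: 1, 2, 3, 6, 7, 9, 14, 18, 21, 27, 42, 54, 63, 126, 189, 378.
Check 637^d mod 758 for each divisor in increasing order:
637^1 ≡ 637 (mod 758)
637^2 ≡ 239 (mod 758)
637^3 ≡ 643 (mod 758)
637^6 ≡ 339 (mod 758)
637^7 ≡ 671 (mod 758)
637^9 ≡ 431 (mod 758)
637^14 ≡ 747 (mod 758)
637^18 ≡ 51 (mod 758)
637^21 ≡ 199 (mod 758)
637^27 ≡ 757 (mod 758)
637^42 ≡ 185 (mod 758)
637^54 ≡ 1 (mod 758) ✓
So ord_758(637) = 54.

54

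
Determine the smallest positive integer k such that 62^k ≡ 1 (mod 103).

102

By Lagrange's theorem, ord_103(62) divides φ(103) = 103 − 1 = 102 = 2 · 3 · 17.
Divisors of 102: 1, 2, 3, 6, 17, 34, 51, 102.
Evaluate successive powers at the divisors of 102:
62^1 ≡ 62
62^2 ≡ 33
62^3 ≡ 89
62^6 ≡ 93
62^17 ≡ 47
62^34 ≡ 46
62^51 ≡ 102
62^102 ≡ 1
The smallest such exponent is 102, so the order of 62 is 102.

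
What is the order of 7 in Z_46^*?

22

The order of 7 must divide φ(46) = φ(2)·φ(23) = 1·22 = 22 = 2 · 11.
Divisors of 22: 1, 2, 11, 22.
Compute 7^d (mod 46) for the divisors d until we hit 1:
7^1 ≡ 7 (mod 46)
7^2 ≡ 3 (mod 46)
7^11 ≡ 45 (mod 46)
7^22 ≡ 1 (mod 46) ✓
The smallest such exponent is 22, so the order of 7 is 22.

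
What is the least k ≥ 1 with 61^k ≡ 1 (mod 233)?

Since 61 ∈ (Z/233Z)^×, its order divides φ(233) = 233 − 1 = 232 = 2^3 · 29.
Divisors of 232: 1, 2, 4, 8, 29, 58, 116, 232.
Test each divisor d:
61^1 ≡ 61
61^2 ≡ 226
61^4 ≡ 49
61^8 ≡ 71
61^29 ≡ 12
61^58 ≡ 144
61^116 ≡ 232
61^232 ≡ 1
So ord_233(61) = 232.

232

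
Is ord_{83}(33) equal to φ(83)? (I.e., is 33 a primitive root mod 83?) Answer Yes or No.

φ(83) = 83 − 1 = 82 = 2 · 41.
It suffices to check that the order of 33 is not a proper divisor of 82: compute 33^(82/q) for q ∈ {2, 41}.
33^41 ≡ 1 (mod 83)  [q = 2: ≡ 1 ✗]
33^2 ≡ 10 (mod 83)  [q = 41: ≢ 1 ✓]
33^41 ≡ 1 shows ord(33) | 41, strictly less than φ(83); not a primitive root.

No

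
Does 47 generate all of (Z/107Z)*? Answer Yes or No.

No

φ(107) = 107 − 1 = 106 = 2 · 53.
It suffices to check that the order of 47 is not a proper divisor of 106: compute 47^(106/q) for q ∈ {2, 53}.
47^53 ≡ 1 (mod 107)  [q = 2: ≡ 1 ✗]
47^2 ≡ 69 (mod 107)  [q = 53: ≢ 1 ✓]
The check at q = 2 fails, so 47 generates a proper subgroup.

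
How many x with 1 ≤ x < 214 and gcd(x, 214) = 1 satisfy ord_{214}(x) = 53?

52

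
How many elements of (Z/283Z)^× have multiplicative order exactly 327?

φ(283) = 283 − 1 = 282 = 2 · 3 · 47.
(Z/283Z)^× is cyclic (|G| = 282); a cyclic group of order m has exactly φ(d) elements of each order d | m, and none otherwise.
327 does not divide 282, so no element of (Z/283Z)^× has order 327.

0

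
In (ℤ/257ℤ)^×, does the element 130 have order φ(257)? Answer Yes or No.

φ(257) = 257 − 1 = 256 = 2^8.
It suffices to check that the order of 130 is not a proper divisor of 256: compute 130^(256/q) for q ∈ {2}.
130^128 ≡ 256 (mod 257)  [q = 2: ≢ 1 ✓]
None equal 1, so ord_257(130) = 256: 130 is a primitive root.

Yes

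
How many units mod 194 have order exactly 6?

φ(194) = φ(2)·φ(97) = 1·96 = 96 = 2^5 · 3.
Since (Z/194Z)^× is cyclic of order 96, the number of elements of order d is φ(d) when d | 96 and 0 otherwise.
6 = 2 · 3 divides 96, and φ(6) = 2.

2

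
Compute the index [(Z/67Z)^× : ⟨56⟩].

Since 56 ∈ (Z/67Z)^×, its order divides φ(67) = 67 − 1 = 66 = 2 · 3 · 11.
Divisors of 66: 1, 2, 3, 6, 11, 22, 33, 66.
Check 56^d mod 67 for each divisor in increasing order:
56^1 ≡ 56 (mod 67)
56^2 ≡ 54 (mod 67)
56^3 ≡ 9 (mod 67)
56^6 ≡ 14 (mod 67)
56^11 ≡ 37 (mod 67)
56^22 ≡ 29 (mod 67)
56^33 ≡ 1 (mod 67) ✓
So ord_67(56) = 33, hence |⟨56⟩| = 33.
[(Z/67Z)^× : ⟨56⟩] = 66/33 = 2.

2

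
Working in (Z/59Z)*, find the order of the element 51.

The order of 51 must divide φ(59) = 59 − 1 = 58 = 2 · 29.
Divisors of 58: 1, 2, 29, 58.
Evaluate successive powers at the divisors of 58:
51^1 ≡ 51 (mod 59)
51^2 ≡ 5 (mod 59)
51^29 ≡ 1 (mod 59) ✓
So ord_59(51) = 29.

29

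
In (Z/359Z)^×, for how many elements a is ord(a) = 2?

1

φ(359) = 359 − 1 = 358 = 2 · 179.
In a cyclic group of order 358, there are φ(d) elements of order d for each divisor d of 358, and zero for non-divisors.
2 | 358, and φ(2) = 2 − 1 = 1.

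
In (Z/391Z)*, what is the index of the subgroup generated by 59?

4

Since 59 ∈ (Z/391Z)^×, its order divides φ(391) = φ(17·23) = (17−1)·(23−1) = 16·22 = 352 = 2^5 · 11.
Divisors of 352: 1, 2, 4, 8, 11, 16, 22, 32, 44, 88, 176, 352.
Evaluate successive powers at the divisors of 352:
59^1 ≡ 59
59^2 ≡ 353
59^4 ≡ 271
59^8 ≡ 324
59^11 ≡ 70
59^16 ≡ 188
59^22 ≡ 208
59^32 ≡ 154
59^44 ≡ 254
59^88 ≡ 1
Thus |⟨59⟩| = ord(59) = 88.
Index = |(Z/391Z)^×| / |⟨59⟩| = 352 / 88 = 4.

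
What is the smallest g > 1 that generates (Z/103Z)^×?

5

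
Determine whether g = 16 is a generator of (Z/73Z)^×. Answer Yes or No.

No

φ(73) = 73 − 1 = 72 = 2^3 · 3^2.
It suffices to check that the order of 16 is not a proper divisor of 72: compute 16^(72/q) for q ∈ {2, 3}.
16^36 ≡ 1 (mod 73)  [q = 2: ≡ 1 ✗]
16^24 ≡ 64 (mod 73)  [q = 3: ≢ 1 ✓]
16^36 ≡ 1 shows ord(16) | 36, strictly less than φ(73); not a primitive root.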